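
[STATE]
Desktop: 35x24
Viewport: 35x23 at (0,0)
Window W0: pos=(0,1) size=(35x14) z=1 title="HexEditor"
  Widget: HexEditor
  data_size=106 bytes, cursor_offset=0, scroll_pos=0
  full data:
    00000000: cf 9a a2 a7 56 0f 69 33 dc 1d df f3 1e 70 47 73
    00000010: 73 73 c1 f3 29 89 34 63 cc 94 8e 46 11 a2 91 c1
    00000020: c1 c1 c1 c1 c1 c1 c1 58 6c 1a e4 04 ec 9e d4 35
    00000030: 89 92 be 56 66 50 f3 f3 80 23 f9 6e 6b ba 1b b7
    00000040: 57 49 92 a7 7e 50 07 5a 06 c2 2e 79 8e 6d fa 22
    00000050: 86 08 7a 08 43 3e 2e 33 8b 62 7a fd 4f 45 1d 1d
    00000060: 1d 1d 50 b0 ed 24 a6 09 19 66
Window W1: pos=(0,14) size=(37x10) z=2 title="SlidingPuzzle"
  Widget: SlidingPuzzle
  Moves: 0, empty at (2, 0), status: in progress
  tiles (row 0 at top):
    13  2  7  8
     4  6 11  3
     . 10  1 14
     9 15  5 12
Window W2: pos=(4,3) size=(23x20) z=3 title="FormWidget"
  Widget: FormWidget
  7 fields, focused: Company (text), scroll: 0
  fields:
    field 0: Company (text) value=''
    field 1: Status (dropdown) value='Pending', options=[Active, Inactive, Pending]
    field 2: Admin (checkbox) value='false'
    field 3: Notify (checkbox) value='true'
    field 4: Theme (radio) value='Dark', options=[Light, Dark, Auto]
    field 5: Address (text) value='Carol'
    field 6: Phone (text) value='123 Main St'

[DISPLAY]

                                   
┏━━━━━━━━━━━━━━━━━━━━━━━━━━━━━━━━━┓
┃ HexEditor                       ┃
┠───┏━━━━━━━━━━━━━━━━━━━━━┓───────┨
┃000┃ FormWidget          ┃f 69 33┃
┃000┠─────────────────────┨9 34 63┃
┃000┃> Company:    [     ]┃1 c1 58┃
┃000┃  Status:     [Pend▼]┃0 f3 f3┃
┃000┃  Admin:      [ ]    ┃0 07 5a┃
┃000┃  Notify:     [x]    ┃e 2e 33┃
┃000┃  Theme:      ( ) Lig┃4 a6 09┃
┃   ┃  Address:    [Carol]┃       ┃
┃   ┃  Phone:      [123 M]┃       ┃
┃   ┃                     ┃       ┃
┏━━━┃                     ┃━━━━━━━━
┃ Sl┃                     ┃        
┠───┃                     ┃────────
┃┌──┃                     ┃        
┃│ 1┃                     ┃        
┃├──┃                     ┃        
┃│  ┃                     ┃        
┃├──┃                     ┃        
┃│  ┗━━━━━━━━━━━━━━━━━━━━━┛        


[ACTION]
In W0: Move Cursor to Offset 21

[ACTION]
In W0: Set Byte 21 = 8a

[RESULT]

                                   
┏━━━━━━━━━━━━━━━━━━━━━━━━━━━━━━━━━┓
┃ HexEditor                       ┃
┠───┏━━━━━━━━━━━━━━━━━━━━━┓───────┨
┃000┃ FormWidget          ┃f 69 33┃
┃000┠─────────────────────┨A 34 63┃
┃000┃> Company:    [     ]┃1 c1 58┃
┃000┃  Status:     [Pend▼]┃0 f3 f3┃
┃000┃  Admin:      [ ]    ┃0 07 5a┃
┃000┃  Notify:     [x]    ┃e 2e 33┃
┃000┃  Theme:      ( ) Lig┃4 a6 09┃
┃   ┃  Address:    [Carol]┃       ┃
┃   ┃  Phone:      [123 M]┃       ┃
┃   ┃                     ┃       ┃
┏━━━┃                     ┃━━━━━━━━
┃ Sl┃                     ┃        
┠───┃                     ┃────────
┃┌──┃                     ┃        
┃│ 1┃                     ┃        
┃├──┃                     ┃        
┃│  ┃                     ┃        
┃├──┃                     ┃        
┃│  ┗━━━━━━━━━━━━━━━━━━━━━┛        


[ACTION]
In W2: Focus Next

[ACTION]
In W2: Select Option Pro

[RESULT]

                                   
┏━━━━━━━━━━━━━━━━━━━━━━━━━━━━━━━━━┓
┃ HexEditor                       ┃
┠───┏━━━━━━━━━━━━━━━━━━━━━┓───────┨
┃000┃ FormWidget          ┃f 69 33┃
┃000┠─────────────────────┨A 34 63┃
┃000┃  Company:    [     ]┃1 c1 58┃
┃000┃> Status:     [Pend▼]┃0 f3 f3┃
┃000┃  Admin:      [ ]    ┃0 07 5a┃
┃000┃  Notify:     [x]    ┃e 2e 33┃
┃000┃  Theme:      ( ) Lig┃4 a6 09┃
┃   ┃  Address:    [Carol]┃       ┃
┃   ┃  Phone:      [123 M]┃       ┃
┃   ┃                     ┃       ┃
┏━━━┃                     ┃━━━━━━━━
┃ Sl┃                     ┃        
┠───┃                     ┃────────
┃┌──┃                     ┃        
┃│ 1┃                     ┃        
┃├──┃                     ┃        
┃│  ┃                     ┃        
┃├──┃                     ┃        
┃│  ┗━━━━━━━━━━━━━━━━━━━━━┛        


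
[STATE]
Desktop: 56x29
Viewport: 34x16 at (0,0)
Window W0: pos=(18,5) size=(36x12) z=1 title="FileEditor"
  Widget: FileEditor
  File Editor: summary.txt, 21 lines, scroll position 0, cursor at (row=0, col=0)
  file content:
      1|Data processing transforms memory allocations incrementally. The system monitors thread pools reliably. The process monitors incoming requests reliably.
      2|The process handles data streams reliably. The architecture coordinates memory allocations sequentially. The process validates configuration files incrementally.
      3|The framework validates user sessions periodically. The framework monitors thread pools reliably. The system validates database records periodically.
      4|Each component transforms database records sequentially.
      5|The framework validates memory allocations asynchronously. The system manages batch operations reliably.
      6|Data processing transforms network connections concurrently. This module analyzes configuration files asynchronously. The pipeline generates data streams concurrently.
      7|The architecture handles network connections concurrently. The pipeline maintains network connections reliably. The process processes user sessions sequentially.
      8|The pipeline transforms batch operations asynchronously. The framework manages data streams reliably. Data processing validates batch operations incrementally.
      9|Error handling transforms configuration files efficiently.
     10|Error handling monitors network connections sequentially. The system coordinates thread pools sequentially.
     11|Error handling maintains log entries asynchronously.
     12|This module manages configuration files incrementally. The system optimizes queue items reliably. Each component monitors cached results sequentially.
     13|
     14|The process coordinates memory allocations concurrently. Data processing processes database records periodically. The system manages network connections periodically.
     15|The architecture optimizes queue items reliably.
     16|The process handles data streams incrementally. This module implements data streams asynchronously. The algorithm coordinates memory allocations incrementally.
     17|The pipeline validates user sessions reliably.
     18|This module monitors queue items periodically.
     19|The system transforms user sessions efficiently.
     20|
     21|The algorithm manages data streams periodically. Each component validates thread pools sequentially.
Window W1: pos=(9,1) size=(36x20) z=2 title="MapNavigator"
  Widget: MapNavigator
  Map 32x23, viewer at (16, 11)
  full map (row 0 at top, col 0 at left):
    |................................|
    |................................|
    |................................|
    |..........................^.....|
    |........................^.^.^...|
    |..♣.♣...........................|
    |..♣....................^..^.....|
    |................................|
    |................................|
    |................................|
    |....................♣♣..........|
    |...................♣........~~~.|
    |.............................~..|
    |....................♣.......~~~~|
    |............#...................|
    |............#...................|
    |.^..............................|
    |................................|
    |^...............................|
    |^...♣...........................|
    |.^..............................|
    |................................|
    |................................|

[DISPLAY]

                                  
         ┏━━━━━━━━━━━━━━━━━━━━━━━━
         ┃ MapNavigator           
         ┠────────────────────────
         ┃ .......................
         ┃ .......................
         ┃ ..♣.♣..................
         ┃ ..♣....................
         ┃ .......................
         ┃ .......................
         ┃ .......................
         ┃ ....................♣♣.
         ┃ ................@..♣...
         ┃ .......................
         ┃ ....................♣..
         ┃ ............#..........


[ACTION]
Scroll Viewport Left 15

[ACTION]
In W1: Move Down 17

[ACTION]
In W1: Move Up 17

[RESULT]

                                  
         ┏━━━━━━━━━━━━━━━━━━━━━━━━
         ┃ MapNavigator           
         ┠────────────────────────
         ┃                        
         ┃                        
         ┃                        
         ┃ .......................
         ┃ .......................
         ┃ .......................
         ┃ .......................
         ┃ .......................
         ┃ ..♣.♣...........@......
         ┃ ..♣....................
         ┃ .......................
         ┃ .......................


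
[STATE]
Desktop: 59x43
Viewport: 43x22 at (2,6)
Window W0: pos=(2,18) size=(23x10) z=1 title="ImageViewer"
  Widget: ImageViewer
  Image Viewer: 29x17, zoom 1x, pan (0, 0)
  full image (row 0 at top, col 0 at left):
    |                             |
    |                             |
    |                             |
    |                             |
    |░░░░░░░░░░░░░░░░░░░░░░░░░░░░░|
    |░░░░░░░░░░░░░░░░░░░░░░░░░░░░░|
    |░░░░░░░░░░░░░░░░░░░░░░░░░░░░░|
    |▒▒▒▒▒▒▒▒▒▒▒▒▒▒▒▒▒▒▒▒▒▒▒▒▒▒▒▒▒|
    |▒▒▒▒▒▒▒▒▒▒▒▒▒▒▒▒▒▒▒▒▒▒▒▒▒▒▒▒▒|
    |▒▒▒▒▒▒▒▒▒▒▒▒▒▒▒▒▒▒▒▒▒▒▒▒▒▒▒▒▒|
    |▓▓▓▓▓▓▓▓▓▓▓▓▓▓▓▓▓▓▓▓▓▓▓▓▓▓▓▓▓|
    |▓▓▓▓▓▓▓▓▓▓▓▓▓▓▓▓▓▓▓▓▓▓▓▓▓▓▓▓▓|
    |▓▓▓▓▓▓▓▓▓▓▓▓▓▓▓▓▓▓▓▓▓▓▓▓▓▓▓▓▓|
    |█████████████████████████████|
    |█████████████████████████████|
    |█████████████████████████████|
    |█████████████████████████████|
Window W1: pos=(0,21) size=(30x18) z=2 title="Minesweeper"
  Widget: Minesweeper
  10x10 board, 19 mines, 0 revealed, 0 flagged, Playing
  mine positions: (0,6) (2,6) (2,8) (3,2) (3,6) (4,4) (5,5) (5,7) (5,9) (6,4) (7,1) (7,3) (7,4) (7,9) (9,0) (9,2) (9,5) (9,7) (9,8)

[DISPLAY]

                                           
                                           
                                           
                                           
                                           
                                           
                                           
                                           
                                           
                                           
                                           
                                           
┏━━━━━━━━━━━━━━━━━━━━━┓                    
┃ ImageViewer         ┃                    
┠─────────────────────┨                    
━━━━━━━━━━━━━━━━━━━━━━━━━━━┓               
Minesweeper                ┃               
───────────────────────────┨               
■■■■■■■■■                  ┃               
■■■■■■■■■                  ┃               
■■■■■■■■■                  ┃               
■■■■■■■■■                  ┃               


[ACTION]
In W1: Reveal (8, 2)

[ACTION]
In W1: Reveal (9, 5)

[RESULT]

                                           
                                           
                                           
                                           
                                           
                                           
                                           
                                           
                                           
                                           
                                           
                                           
┏━━━━━━━━━━━━━━━━━━━━━┓                    
┃ ImageViewer         ┃                    
┠─────────────────────┨                    
━━━━━━━━━━━━━━━━━━━━━━━━━━━┓               
Minesweeper                ┃               
───────────────────────────┨               
■■■■■✹■■■                  ┃               
■■■■■■■■■                  ┃               
■■■■■✹■✹■                  ┃               
■✹■■■✹■■■                  ┃               


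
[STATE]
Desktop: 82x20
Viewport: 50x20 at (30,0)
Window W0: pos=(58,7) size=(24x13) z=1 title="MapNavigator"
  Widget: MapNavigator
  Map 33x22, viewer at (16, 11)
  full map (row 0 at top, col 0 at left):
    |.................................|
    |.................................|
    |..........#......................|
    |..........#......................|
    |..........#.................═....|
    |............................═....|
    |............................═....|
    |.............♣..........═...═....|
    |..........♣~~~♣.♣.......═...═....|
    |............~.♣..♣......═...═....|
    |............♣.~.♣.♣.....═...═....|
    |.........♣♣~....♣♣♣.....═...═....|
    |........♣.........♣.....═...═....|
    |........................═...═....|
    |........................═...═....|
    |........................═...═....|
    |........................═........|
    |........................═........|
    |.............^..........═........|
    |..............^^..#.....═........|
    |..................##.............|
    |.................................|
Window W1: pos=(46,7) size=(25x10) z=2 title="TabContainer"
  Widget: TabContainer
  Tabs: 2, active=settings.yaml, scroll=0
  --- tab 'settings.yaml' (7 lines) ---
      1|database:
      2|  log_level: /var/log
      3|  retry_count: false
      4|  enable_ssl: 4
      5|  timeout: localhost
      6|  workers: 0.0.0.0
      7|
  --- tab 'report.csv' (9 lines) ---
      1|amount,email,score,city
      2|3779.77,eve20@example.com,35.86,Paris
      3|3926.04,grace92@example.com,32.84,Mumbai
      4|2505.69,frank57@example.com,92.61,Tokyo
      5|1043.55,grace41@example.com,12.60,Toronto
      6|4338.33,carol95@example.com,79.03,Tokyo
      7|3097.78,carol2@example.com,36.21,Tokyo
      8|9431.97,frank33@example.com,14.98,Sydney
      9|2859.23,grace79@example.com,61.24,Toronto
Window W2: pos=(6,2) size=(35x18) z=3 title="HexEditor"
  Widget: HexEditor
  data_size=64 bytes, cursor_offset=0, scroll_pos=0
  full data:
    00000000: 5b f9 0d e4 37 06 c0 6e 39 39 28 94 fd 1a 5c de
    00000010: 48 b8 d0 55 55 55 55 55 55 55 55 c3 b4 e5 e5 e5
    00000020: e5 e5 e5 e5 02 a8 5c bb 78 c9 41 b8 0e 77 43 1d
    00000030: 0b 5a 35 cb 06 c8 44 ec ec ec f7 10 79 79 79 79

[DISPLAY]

                                                  
                                                  
━━━━━━━━━━┓                                       
          ┃                                       
──────────┨                                       
7 06 c0 6e┃                                       
5 55 55 55┃                                       
2 a8 5c bb┃     ┏━━━━━━━━━━━━━━━━━━━━━━━┓━━━━━━━━━
6 c8 44 ec┃     ┃ TabContainer          ┃r        
          ┃     ┠───────────────────────┨─────────
          ┃     ┃[settings.yaml]│ report┃.......═.
          ┃     ┃───────────────────────┃.......═.
          ┃     ┃database:              ┃♣......═.
          ┃     ┃  log_level: /var/log  ┃.♣.....═.
          ┃     ┃  retry_count: false   ┃♣♣.....═.
          ┃     ┃  enable_ssl: 4        ┃.♣.....═.
          ┃     ┗━━━━━━━━━━━━━━━━━━━━━━━┛.......═.
          ┃                 ┃...................═.
          ┃                 ┃...................═.
━━━━━━━━━━┛                 ┗━━━━━━━━━━━━━━━━━━━━━


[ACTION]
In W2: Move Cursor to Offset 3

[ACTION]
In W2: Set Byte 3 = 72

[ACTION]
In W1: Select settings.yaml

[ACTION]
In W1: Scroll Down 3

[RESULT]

                                                  
                                                  
━━━━━━━━━━┓                                       
          ┃                                       
──────────┨                                       
7 06 c0 6e┃                                       
5 55 55 55┃                                       
2 a8 5c bb┃     ┏━━━━━━━━━━━━━━━━━━━━━━━┓━━━━━━━━━
6 c8 44 ec┃     ┃ TabContainer          ┃r        
          ┃     ┠───────────────────────┨─────────
          ┃     ┃[settings.yaml]│ report┃.......═.
          ┃     ┃───────────────────────┃.......═.
          ┃     ┃  enable_ssl: 4        ┃♣......═.
          ┃     ┃  timeout: localhost   ┃.♣.....═.
          ┃     ┃  workers: 0.0.0.0     ┃♣♣.....═.
          ┃     ┃                       ┃.♣.....═.
          ┃     ┗━━━━━━━━━━━━━━━━━━━━━━━┛.......═.
          ┃                 ┃...................═.
          ┃                 ┃...................═.
━━━━━━━━━━┛                 ┗━━━━━━━━━━━━━━━━━━━━━


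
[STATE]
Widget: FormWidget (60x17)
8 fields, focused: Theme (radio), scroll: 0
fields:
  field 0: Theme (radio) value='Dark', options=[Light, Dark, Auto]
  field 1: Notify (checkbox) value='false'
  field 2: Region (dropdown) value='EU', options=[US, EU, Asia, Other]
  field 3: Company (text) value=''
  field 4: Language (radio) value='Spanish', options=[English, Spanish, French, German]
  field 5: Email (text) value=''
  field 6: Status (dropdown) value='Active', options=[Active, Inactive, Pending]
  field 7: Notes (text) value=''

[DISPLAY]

> Theme:      ( ) Light  (●) Dark  ( ) Auto                 
  Notify:     [ ]                                           
  Region:     [EU                                         ▼]
  Company:    [                                            ]
  Language:   ( ) English  (●) Spanish  ( ) French  ( ) Germ
  Email:      [                                            ]
  Status:     [Active                                     ▼]
  Notes:      [                                            ]
                                                            
                                                            
                                                            
                                                            
                                                            
                                                            
                                                            
                                                            
                                                            


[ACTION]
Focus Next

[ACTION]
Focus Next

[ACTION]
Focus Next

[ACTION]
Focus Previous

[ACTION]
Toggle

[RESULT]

  Theme:      ( ) Light  (●) Dark  ( ) Auto                 
  Notify:     [ ]                                           
> Region:     [EU                                         ▼]
  Company:    [                                            ]
  Language:   ( ) English  (●) Spanish  ( ) French  ( ) Germ
  Email:      [                                            ]
  Status:     [Active                                     ▼]
  Notes:      [                                            ]
                                                            
                                                            
                                                            
                                                            
                                                            
                                                            
                                                            
                                                            
                                                            


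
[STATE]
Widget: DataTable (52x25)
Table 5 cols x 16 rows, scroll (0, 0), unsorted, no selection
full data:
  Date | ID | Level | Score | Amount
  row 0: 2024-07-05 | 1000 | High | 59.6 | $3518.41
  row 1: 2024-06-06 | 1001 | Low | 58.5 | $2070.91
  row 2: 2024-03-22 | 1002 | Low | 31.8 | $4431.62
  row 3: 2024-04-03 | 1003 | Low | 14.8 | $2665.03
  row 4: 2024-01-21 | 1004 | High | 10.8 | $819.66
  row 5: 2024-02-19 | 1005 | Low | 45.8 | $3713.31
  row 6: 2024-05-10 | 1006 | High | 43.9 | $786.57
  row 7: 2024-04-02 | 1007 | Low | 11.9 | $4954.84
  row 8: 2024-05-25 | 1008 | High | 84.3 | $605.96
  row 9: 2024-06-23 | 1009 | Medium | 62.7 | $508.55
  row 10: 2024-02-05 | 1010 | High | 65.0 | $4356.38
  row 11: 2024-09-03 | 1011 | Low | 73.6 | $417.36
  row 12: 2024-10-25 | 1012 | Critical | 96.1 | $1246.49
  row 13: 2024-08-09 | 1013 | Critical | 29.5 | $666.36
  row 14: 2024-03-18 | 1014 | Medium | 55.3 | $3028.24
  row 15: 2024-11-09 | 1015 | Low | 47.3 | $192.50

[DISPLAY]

Date      │ID  │Level   │Score│Amount               
──────────┼────┼────────┼─────┼────────             
2024-07-05│1000│High    │59.6 │$3518.41             
2024-06-06│1001│Low     │58.5 │$2070.91             
2024-03-22│1002│Low     │31.8 │$4431.62             
2024-04-03│1003│Low     │14.8 │$2665.03             
2024-01-21│1004│High    │10.8 │$819.66              
2024-02-19│1005│Low     │45.8 │$3713.31             
2024-05-10│1006│High    │43.9 │$786.57              
2024-04-02│1007│Low     │11.9 │$4954.84             
2024-05-25│1008│High    │84.3 │$605.96              
2024-06-23│1009│Medium  │62.7 │$508.55              
2024-02-05│1010│High    │65.0 │$4356.38             
2024-09-03│1011│Low     │73.6 │$417.36              
2024-10-25│1012│Critical│96.1 │$1246.49             
2024-08-09│1013│Critical│29.5 │$666.36              
2024-03-18│1014│Medium  │55.3 │$3028.24             
2024-11-09│1015│Low     │47.3 │$192.50              
                                                    
                                                    
                                                    
                                                    
                                                    
                                                    
                                                    


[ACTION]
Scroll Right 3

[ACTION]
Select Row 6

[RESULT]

Date      │ID  │Level   │Score│Amount               
──────────┼────┼────────┼─────┼────────             
2024-07-05│1000│High    │59.6 │$3518.41             
2024-06-06│1001│Low     │58.5 │$2070.91             
2024-03-22│1002│Low     │31.8 │$4431.62             
2024-04-03│1003│Low     │14.8 │$2665.03             
2024-01-21│1004│High    │10.8 │$819.66              
2024-02-19│1005│Low     │45.8 │$3713.31             
>024-05-10│1006│High    │43.9 │$786.57              
2024-04-02│1007│Low     │11.9 │$4954.84             
2024-05-25│1008│High    │84.3 │$605.96              
2024-06-23│1009│Medium  │62.7 │$508.55              
2024-02-05│1010│High    │65.0 │$4356.38             
2024-09-03│1011│Low     │73.6 │$417.36              
2024-10-25│1012│Critical│96.1 │$1246.49             
2024-08-09│1013│Critical│29.5 │$666.36              
2024-03-18│1014│Medium  │55.3 │$3028.24             
2024-11-09│1015│Low     │47.3 │$192.50              
                                                    
                                                    
                                                    
                                                    
                                                    
                                                    
                                                    


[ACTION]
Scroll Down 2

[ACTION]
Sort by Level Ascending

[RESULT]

Date      │ID  │Level  ▲│Score│Amount               
──────────┼────┼────────┼─────┼────────             
2024-10-25│1012│Critical│96.1 │$1246.49             
2024-08-09│1013│Critical│29.5 │$666.36              
2024-07-05│1000│High    │59.6 │$3518.41             
2024-01-21│1004│High    │10.8 │$819.66              
2024-05-10│1006│High    │43.9 │$786.57              
2024-05-25│1008│High    │84.3 │$605.96              
>024-02-05│1010│High    │65.0 │$4356.38             
2024-06-06│1001│Low     │58.5 │$2070.91             
2024-03-22│1002│Low     │31.8 │$4431.62             
2024-04-03│1003│Low     │14.8 │$2665.03             
2024-02-19│1005│Low     │45.8 │$3713.31             
2024-04-02│1007│Low     │11.9 │$4954.84             
2024-09-03│1011│Low     │73.6 │$417.36              
2024-11-09│1015│Low     │47.3 │$192.50              
2024-06-23│1009│Medium  │62.7 │$508.55              
2024-03-18│1014│Medium  │55.3 │$3028.24             
                                                    
                                                    
                                                    
                                                    
                                                    
                                                    
                                                    


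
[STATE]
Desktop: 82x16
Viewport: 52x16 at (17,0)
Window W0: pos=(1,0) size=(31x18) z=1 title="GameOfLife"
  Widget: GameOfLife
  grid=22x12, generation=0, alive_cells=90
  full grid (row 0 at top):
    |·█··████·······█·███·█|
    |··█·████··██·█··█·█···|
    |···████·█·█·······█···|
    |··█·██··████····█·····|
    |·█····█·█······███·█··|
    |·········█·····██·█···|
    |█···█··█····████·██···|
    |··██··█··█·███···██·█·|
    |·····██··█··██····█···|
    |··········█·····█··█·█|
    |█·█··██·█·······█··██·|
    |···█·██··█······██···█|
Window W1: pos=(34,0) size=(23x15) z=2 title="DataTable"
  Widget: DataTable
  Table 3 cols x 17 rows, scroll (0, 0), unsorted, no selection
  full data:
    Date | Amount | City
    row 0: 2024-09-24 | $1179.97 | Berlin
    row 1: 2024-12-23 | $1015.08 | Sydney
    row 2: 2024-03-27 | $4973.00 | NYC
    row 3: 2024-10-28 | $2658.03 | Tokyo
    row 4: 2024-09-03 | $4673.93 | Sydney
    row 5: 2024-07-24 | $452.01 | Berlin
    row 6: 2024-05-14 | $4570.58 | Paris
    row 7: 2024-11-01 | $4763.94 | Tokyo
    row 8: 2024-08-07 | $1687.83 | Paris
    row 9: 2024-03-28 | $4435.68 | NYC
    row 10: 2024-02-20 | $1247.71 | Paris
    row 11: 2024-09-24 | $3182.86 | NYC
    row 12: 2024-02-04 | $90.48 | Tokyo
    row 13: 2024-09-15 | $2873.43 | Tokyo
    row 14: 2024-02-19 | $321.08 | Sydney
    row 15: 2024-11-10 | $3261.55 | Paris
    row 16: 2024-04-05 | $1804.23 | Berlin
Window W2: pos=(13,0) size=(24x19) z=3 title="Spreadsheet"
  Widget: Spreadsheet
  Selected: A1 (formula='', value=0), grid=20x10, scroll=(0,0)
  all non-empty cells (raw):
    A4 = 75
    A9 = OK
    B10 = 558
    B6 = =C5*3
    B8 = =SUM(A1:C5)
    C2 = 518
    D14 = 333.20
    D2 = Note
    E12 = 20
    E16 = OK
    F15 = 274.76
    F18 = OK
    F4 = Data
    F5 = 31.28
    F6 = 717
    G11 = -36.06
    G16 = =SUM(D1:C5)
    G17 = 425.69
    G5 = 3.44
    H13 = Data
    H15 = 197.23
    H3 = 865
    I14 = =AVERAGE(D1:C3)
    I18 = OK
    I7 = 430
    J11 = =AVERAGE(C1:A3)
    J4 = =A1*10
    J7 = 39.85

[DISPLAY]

━━━━━━━━━━━━━━━━━━━┓━━━━━━━━━━━━━━━━━━━┓            
readsheet          ┃ataTable           ┃            
───────────────────┨───────────────────┨            
                   ┃te      │Amount  │C┃            
    A       B      ┃────────┼────────┼─┃            
-------------------┃24-09-24│$1179.97│B┃            
      [0]       0  ┃24-12-23│$1015.08│S┃            
        0       0  ┃24-03-27│$4973.00│N┃            
        0       0  ┃24-10-28│$2658.03│T┃            
       75       0  ┃24-09-03│$4673.93│S┃            
        0       0  ┃24-07-24│$452.01 │B┃            
        0       0  ┃24-05-14│$4570.58│P┃            
        0       0  ┃24-11-01│$4763.94│T┃            
        0     593  ┃24-08-07│$1687.83│P┃            
 OK             0  ┃━━━━━━━━━━━━━━━━━━━┛            
        0     558  ┃                                


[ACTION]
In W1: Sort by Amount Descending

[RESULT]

━━━━━━━━━━━━━━━━━━━┓━━━━━━━━━━━━━━━━━━━┓            
readsheet          ┃ataTable           ┃            
───────────────────┨───────────────────┨            
                   ┃te      │Amount ▼│C┃            
    A       B      ┃────────┼────────┼─┃            
-------------------┃24-03-27│$4973.00│N┃            
      [0]       0  ┃24-11-01│$4763.94│T┃            
        0       0  ┃24-09-03│$4673.93│S┃            
        0       0  ┃24-05-14│$4570.58│P┃            
       75       0  ┃24-03-28│$4435.68│N┃            
        0       0  ┃24-11-10│$3261.55│P┃            
        0       0  ┃24-09-24│$3182.86│N┃            
        0       0  ┃24-09-15│$2873.43│T┃            
        0     593  ┃24-10-28│$2658.03│T┃            
 OK             0  ┃━━━━━━━━━━━━━━━━━━━┛            
        0     558  ┃                                


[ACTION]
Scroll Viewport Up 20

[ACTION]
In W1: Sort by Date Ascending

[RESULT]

━━━━━━━━━━━━━━━━━━━┓━━━━━━━━━━━━━━━━━━━┓            
readsheet          ┃ataTable           ┃            
───────────────────┨───────────────────┨            
                   ┃te     ▲│Amount  │C┃            
    A       B      ┃────────┼────────┼─┃            
-------------------┃24-02-04│$90.48  │T┃            
      [0]       0  ┃24-02-19│$321.08 │S┃            
        0       0  ┃24-02-20│$1247.71│P┃            
        0       0  ┃24-03-27│$4973.00│N┃            
       75       0  ┃24-03-28│$4435.68│N┃            
        0       0  ┃24-04-05│$1804.23│B┃            
        0       0  ┃24-05-14│$4570.58│P┃            
        0       0  ┃24-07-24│$452.01 │B┃            
        0     593  ┃24-08-07│$1687.83│P┃            
 OK             0  ┃━━━━━━━━━━━━━━━━━━━┛            
        0     558  ┃                                


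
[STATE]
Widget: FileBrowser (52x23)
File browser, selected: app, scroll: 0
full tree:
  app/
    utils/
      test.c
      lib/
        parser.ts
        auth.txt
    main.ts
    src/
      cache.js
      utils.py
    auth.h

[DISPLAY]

> [-] app/                                          
    [+] utils/                                      
    main.ts                                         
    [+] src/                                        
    auth.h                                          
                                                    
                                                    
                                                    
                                                    
                                                    
                                                    
                                                    
                                                    
                                                    
                                                    
                                                    
                                                    
                                                    
                                                    
                                                    
                                                    
                                                    
                                                    


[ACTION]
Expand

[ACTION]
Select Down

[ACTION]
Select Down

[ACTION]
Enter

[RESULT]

  [-] app/                                          
    [+] utils/                                      
  > main.ts                                         
    [+] src/                                        
    auth.h                                          
                                                    
                                                    
                                                    
                                                    
                                                    
                                                    
                                                    
                                                    
                                                    
                                                    
                                                    
                                                    
                                                    
                                                    
                                                    
                                                    
                                                    
                                                    


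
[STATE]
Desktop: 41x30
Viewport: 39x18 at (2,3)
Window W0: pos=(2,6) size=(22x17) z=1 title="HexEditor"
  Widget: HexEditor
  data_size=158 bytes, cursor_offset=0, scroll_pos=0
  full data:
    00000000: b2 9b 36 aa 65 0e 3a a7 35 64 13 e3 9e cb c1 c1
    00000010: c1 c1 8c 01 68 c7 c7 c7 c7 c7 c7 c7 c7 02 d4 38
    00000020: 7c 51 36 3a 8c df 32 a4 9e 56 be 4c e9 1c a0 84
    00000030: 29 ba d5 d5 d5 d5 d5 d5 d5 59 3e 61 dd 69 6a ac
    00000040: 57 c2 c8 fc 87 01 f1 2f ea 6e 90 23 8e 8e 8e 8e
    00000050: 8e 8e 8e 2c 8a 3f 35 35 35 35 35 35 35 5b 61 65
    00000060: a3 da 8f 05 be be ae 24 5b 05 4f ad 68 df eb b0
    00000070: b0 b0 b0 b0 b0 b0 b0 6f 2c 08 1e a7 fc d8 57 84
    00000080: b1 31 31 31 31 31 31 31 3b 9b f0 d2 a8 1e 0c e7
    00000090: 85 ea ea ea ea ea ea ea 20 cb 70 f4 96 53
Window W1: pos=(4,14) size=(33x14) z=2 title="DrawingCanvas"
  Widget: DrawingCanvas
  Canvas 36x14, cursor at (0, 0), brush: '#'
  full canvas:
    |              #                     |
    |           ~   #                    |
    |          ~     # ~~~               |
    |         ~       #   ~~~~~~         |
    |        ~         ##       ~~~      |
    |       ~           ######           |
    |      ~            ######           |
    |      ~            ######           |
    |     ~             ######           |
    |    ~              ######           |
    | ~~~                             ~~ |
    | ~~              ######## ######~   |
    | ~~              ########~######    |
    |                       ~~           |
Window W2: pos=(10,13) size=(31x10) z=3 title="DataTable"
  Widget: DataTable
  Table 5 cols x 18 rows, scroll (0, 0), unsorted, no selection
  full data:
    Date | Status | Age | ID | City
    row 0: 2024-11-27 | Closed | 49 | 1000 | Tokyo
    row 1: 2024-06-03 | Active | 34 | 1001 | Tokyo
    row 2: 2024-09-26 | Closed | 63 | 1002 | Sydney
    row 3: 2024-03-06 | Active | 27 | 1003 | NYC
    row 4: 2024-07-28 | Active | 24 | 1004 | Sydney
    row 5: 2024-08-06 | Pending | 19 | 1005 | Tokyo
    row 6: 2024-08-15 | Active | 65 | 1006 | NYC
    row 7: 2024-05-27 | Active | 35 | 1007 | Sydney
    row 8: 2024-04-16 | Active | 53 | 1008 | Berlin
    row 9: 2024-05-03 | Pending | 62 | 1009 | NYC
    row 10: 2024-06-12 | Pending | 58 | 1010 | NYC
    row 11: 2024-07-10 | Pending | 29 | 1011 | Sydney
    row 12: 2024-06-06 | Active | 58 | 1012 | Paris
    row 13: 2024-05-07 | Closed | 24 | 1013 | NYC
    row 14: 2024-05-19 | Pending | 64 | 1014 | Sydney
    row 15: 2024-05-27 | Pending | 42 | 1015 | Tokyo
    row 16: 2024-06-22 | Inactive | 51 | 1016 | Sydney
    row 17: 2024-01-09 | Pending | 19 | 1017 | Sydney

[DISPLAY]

                                       
                                       
                                       
┏━━━━━━━━━━━━━━━━━━━━┓                 
┃ HexEditor          ┃                 
┠────────────────────┨                 
┃00000000  B2 9b 36 a┃                 
┃00000010  c1 c1 8c 0┃                 
┃00000020  7c 51 36 3┃                 
┃00000030  29 ba d5 d┃                 
┃0000004┏━━━━━━━━━━━━━━━━━━━━━━━━━━━━━┓
┃0┏━━━━━┃ DataTable                   ┃
┃0┃ Draw┠─────────────────────────────┨
┃0┠─────┃Date      │Status  │Age│ID  │┃
┃0┃+    ┃──────────┼────────┼───┼────┼┃
┃0┃     ┃2024-11-27│Closed  │49 │1000│┃
┃ ┃     ┃2024-06-03│Active  │34 │1001│┃
┃ ┃     ┃2024-09-26│Closed  │63 │1002│┃


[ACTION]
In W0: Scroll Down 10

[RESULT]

                                       
                                       
                                       
┏━━━━━━━━━━━━━━━━━━━━┓                 
┃ HexEditor          ┃                 
┠────────────────────┨                 
┃00000090  85 ea ea e┃                 
┃                    ┃                 
┃                    ┃                 
┃                    ┃                 
┃       ┏━━━━━━━━━━━━━━━━━━━━━━━━━━━━━┓
┃ ┏━━━━━┃ DataTable                   ┃
┃ ┃ Draw┠─────────────────────────────┨
┃ ┠─────┃Date      │Status  │Age│ID  │┃
┃ ┃+    ┃──────────┼────────┼───┼────┼┃
┃ ┃     ┃2024-11-27│Closed  │49 │1000│┃
┃ ┃     ┃2024-06-03│Active  │34 │1001│┃
┃ ┃     ┃2024-09-26│Closed  │63 │1002│┃


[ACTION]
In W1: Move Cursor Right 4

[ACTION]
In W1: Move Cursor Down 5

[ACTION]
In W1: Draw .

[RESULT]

                                       
                                       
                                       
┏━━━━━━━━━━━━━━━━━━━━┓                 
┃ HexEditor          ┃                 
┠────────────────────┨                 
┃00000090  85 ea ea e┃                 
┃                    ┃                 
┃                    ┃                 
┃                    ┃                 
┃       ┏━━━━━━━━━━━━━━━━━━━━━━━━━━━━━┓
┃ ┏━━━━━┃ DataTable                   ┃
┃ ┃ Draw┠─────────────────────────────┨
┃ ┠─────┃Date      │Status  │Age│ID  │┃
┃ ┃     ┃──────────┼────────┼───┼────┼┃
┃ ┃     ┃2024-11-27│Closed  │49 │1000│┃
┃ ┃     ┃2024-06-03│Active  │34 │1001│┃
┃ ┃     ┃2024-09-26│Closed  │63 │1002│┃
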